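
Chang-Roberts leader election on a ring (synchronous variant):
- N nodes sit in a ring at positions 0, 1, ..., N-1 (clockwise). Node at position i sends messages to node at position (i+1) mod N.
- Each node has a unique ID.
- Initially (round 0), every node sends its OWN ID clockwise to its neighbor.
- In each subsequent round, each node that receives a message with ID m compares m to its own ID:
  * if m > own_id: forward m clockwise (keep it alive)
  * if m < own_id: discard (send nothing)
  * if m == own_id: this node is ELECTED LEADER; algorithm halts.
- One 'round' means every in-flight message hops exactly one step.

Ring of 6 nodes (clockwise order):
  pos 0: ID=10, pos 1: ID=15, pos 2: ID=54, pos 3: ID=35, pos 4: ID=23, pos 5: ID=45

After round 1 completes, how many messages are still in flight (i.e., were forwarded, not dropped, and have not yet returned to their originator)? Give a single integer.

Answer: 3

Derivation:
Round 1: pos1(id15) recv 10: drop; pos2(id54) recv 15: drop; pos3(id35) recv 54: fwd; pos4(id23) recv 35: fwd; pos5(id45) recv 23: drop; pos0(id10) recv 45: fwd
After round 1: 3 messages still in flight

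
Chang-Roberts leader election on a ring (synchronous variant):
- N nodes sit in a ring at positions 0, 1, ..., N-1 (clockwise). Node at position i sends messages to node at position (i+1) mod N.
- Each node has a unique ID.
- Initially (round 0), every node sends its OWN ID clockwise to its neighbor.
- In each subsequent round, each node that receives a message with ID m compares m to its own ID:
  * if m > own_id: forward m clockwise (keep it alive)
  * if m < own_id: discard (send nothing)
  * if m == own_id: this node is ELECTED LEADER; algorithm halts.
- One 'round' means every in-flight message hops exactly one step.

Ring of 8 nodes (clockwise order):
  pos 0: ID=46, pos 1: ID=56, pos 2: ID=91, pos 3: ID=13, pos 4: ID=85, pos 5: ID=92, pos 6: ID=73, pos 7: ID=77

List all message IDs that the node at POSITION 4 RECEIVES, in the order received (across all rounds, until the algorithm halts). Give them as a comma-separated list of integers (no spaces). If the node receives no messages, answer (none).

Round 1: pos1(id56) recv 46: drop; pos2(id91) recv 56: drop; pos3(id13) recv 91: fwd; pos4(id85) recv 13: drop; pos5(id92) recv 85: drop; pos6(id73) recv 92: fwd; pos7(id77) recv 73: drop; pos0(id46) recv 77: fwd
Round 2: pos4(id85) recv 91: fwd; pos7(id77) recv 92: fwd; pos1(id56) recv 77: fwd
Round 3: pos5(id92) recv 91: drop; pos0(id46) recv 92: fwd; pos2(id91) recv 77: drop
Round 4: pos1(id56) recv 92: fwd
Round 5: pos2(id91) recv 92: fwd
Round 6: pos3(id13) recv 92: fwd
Round 7: pos4(id85) recv 92: fwd
Round 8: pos5(id92) recv 92: ELECTED

Answer: 13,91,92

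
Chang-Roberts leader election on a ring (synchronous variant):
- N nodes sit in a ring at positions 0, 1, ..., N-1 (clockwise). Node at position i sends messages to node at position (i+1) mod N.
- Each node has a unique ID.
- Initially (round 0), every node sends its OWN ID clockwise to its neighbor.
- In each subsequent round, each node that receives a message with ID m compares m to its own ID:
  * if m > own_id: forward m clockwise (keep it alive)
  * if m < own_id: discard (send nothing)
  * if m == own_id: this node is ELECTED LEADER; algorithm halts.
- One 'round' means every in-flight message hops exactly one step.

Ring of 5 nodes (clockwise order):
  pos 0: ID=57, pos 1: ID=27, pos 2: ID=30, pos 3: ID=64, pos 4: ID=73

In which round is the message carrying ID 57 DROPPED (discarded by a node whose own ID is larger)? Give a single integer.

Answer: 3

Derivation:
Round 1: pos1(id27) recv 57: fwd; pos2(id30) recv 27: drop; pos3(id64) recv 30: drop; pos4(id73) recv 64: drop; pos0(id57) recv 73: fwd
Round 2: pos2(id30) recv 57: fwd; pos1(id27) recv 73: fwd
Round 3: pos3(id64) recv 57: drop; pos2(id30) recv 73: fwd
Round 4: pos3(id64) recv 73: fwd
Round 5: pos4(id73) recv 73: ELECTED
Message ID 57 originates at pos 0; dropped at pos 3 in round 3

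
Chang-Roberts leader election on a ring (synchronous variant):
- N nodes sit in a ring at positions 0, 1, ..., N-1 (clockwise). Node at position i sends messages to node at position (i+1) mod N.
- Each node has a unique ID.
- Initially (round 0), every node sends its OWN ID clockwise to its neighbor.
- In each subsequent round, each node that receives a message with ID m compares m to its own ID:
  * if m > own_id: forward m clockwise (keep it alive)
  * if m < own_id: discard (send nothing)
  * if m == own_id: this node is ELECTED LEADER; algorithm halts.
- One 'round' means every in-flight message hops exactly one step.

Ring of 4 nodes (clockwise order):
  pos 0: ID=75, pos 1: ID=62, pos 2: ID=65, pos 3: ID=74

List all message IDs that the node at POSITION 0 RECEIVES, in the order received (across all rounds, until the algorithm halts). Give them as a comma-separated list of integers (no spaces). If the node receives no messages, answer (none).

Round 1: pos1(id62) recv 75: fwd; pos2(id65) recv 62: drop; pos3(id74) recv 65: drop; pos0(id75) recv 74: drop
Round 2: pos2(id65) recv 75: fwd
Round 3: pos3(id74) recv 75: fwd
Round 4: pos0(id75) recv 75: ELECTED

Answer: 74,75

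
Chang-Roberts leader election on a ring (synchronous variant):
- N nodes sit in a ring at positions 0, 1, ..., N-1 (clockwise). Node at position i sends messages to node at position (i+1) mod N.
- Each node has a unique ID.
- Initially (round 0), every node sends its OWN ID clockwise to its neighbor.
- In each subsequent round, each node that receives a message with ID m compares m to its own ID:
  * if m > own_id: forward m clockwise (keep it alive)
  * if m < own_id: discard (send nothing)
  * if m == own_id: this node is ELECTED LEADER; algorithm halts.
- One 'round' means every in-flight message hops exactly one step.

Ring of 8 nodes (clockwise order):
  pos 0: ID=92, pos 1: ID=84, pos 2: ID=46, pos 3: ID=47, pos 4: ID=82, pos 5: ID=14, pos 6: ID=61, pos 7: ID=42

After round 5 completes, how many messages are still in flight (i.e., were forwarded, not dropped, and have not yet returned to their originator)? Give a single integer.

Answer: 2

Derivation:
Round 1: pos1(id84) recv 92: fwd; pos2(id46) recv 84: fwd; pos3(id47) recv 46: drop; pos4(id82) recv 47: drop; pos5(id14) recv 82: fwd; pos6(id61) recv 14: drop; pos7(id42) recv 61: fwd; pos0(id92) recv 42: drop
Round 2: pos2(id46) recv 92: fwd; pos3(id47) recv 84: fwd; pos6(id61) recv 82: fwd; pos0(id92) recv 61: drop
Round 3: pos3(id47) recv 92: fwd; pos4(id82) recv 84: fwd; pos7(id42) recv 82: fwd
Round 4: pos4(id82) recv 92: fwd; pos5(id14) recv 84: fwd; pos0(id92) recv 82: drop
Round 5: pos5(id14) recv 92: fwd; pos6(id61) recv 84: fwd
After round 5: 2 messages still in flight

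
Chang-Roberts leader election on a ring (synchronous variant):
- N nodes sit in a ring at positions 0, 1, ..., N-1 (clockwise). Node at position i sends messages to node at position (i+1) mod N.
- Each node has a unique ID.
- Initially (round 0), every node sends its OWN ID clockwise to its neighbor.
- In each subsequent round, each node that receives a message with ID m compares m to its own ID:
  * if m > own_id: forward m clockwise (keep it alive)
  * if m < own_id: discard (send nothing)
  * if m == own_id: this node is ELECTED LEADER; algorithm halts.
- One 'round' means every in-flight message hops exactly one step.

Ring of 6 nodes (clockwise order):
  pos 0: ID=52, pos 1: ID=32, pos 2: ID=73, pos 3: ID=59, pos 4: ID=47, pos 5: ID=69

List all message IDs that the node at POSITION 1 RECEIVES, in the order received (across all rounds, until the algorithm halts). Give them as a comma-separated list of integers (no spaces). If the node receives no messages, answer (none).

Round 1: pos1(id32) recv 52: fwd; pos2(id73) recv 32: drop; pos3(id59) recv 73: fwd; pos4(id47) recv 59: fwd; pos5(id69) recv 47: drop; pos0(id52) recv 69: fwd
Round 2: pos2(id73) recv 52: drop; pos4(id47) recv 73: fwd; pos5(id69) recv 59: drop; pos1(id32) recv 69: fwd
Round 3: pos5(id69) recv 73: fwd; pos2(id73) recv 69: drop
Round 4: pos0(id52) recv 73: fwd
Round 5: pos1(id32) recv 73: fwd
Round 6: pos2(id73) recv 73: ELECTED

Answer: 52,69,73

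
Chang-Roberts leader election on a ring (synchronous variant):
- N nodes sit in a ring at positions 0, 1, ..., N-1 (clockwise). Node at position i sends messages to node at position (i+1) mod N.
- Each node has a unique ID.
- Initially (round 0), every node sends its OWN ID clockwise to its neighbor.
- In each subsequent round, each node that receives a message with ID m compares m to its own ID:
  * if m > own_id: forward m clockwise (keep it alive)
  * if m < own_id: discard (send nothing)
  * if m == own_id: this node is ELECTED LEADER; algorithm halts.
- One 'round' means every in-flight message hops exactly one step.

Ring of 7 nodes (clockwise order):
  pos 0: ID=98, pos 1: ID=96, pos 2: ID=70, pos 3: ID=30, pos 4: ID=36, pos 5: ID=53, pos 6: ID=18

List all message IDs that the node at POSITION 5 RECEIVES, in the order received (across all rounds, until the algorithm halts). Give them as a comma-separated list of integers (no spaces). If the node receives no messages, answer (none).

Round 1: pos1(id96) recv 98: fwd; pos2(id70) recv 96: fwd; pos3(id30) recv 70: fwd; pos4(id36) recv 30: drop; pos5(id53) recv 36: drop; pos6(id18) recv 53: fwd; pos0(id98) recv 18: drop
Round 2: pos2(id70) recv 98: fwd; pos3(id30) recv 96: fwd; pos4(id36) recv 70: fwd; pos0(id98) recv 53: drop
Round 3: pos3(id30) recv 98: fwd; pos4(id36) recv 96: fwd; pos5(id53) recv 70: fwd
Round 4: pos4(id36) recv 98: fwd; pos5(id53) recv 96: fwd; pos6(id18) recv 70: fwd
Round 5: pos5(id53) recv 98: fwd; pos6(id18) recv 96: fwd; pos0(id98) recv 70: drop
Round 6: pos6(id18) recv 98: fwd; pos0(id98) recv 96: drop
Round 7: pos0(id98) recv 98: ELECTED

Answer: 36,70,96,98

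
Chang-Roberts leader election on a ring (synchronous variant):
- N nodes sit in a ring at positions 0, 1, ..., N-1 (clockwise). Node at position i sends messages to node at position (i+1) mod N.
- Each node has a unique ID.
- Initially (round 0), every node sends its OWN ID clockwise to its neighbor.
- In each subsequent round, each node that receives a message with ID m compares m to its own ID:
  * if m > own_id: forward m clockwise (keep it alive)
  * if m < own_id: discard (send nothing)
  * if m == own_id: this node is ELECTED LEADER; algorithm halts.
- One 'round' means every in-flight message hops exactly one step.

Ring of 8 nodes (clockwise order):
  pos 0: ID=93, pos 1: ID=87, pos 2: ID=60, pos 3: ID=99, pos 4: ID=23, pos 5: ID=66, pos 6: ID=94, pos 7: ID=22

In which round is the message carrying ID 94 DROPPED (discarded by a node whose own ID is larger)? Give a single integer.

Answer: 5

Derivation:
Round 1: pos1(id87) recv 93: fwd; pos2(id60) recv 87: fwd; pos3(id99) recv 60: drop; pos4(id23) recv 99: fwd; pos5(id66) recv 23: drop; pos6(id94) recv 66: drop; pos7(id22) recv 94: fwd; pos0(id93) recv 22: drop
Round 2: pos2(id60) recv 93: fwd; pos3(id99) recv 87: drop; pos5(id66) recv 99: fwd; pos0(id93) recv 94: fwd
Round 3: pos3(id99) recv 93: drop; pos6(id94) recv 99: fwd; pos1(id87) recv 94: fwd
Round 4: pos7(id22) recv 99: fwd; pos2(id60) recv 94: fwd
Round 5: pos0(id93) recv 99: fwd; pos3(id99) recv 94: drop
Round 6: pos1(id87) recv 99: fwd
Round 7: pos2(id60) recv 99: fwd
Round 8: pos3(id99) recv 99: ELECTED
Message ID 94 originates at pos 6; dropped at pos 3 in round 5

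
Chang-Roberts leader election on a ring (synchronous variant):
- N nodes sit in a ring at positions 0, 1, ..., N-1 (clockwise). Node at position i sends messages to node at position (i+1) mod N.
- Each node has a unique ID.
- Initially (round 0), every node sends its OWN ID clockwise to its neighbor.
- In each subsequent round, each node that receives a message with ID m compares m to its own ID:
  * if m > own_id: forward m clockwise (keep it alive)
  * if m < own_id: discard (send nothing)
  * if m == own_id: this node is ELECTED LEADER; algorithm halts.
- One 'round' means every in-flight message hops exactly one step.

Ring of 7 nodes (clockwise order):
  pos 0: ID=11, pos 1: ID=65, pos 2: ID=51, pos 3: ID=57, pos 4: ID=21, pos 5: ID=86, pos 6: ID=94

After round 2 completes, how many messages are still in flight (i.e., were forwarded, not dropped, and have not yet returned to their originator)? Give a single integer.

Round 1: pos1(id65) recv 11: drop; pos2(id51) recv 65: fwd; pos3(id57) recv 51: drop; pos4(id21) recv 57: fwd; pos5(id86) recv 21: drop; pos6(id94) recv 86: drop; pos0(id11) recv 94: fwd
Round 2: pos3(id57) recv 65: fwd; pos5(id86) recv 57: drop; pos1(id65) recv 94: fwd
After round 2: 2 messages still in flight

Answer: 2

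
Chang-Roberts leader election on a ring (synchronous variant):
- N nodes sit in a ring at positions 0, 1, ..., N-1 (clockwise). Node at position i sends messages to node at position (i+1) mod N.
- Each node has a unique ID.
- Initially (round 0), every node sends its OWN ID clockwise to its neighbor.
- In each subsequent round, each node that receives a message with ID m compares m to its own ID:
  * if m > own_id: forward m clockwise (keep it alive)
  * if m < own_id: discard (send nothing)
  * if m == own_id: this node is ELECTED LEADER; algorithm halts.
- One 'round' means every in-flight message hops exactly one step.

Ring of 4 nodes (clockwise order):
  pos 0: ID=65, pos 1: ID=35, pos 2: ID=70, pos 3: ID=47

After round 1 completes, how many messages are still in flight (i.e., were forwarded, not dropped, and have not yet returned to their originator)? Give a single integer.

Round 1: pos1(id35) recv 65: fwd; pos2(id70) recv 35: drop; pos3(id47) recv 70: fwd; pos0(id65) recv 47: drop
After round 1: 2 messages still in flight

Answer: 2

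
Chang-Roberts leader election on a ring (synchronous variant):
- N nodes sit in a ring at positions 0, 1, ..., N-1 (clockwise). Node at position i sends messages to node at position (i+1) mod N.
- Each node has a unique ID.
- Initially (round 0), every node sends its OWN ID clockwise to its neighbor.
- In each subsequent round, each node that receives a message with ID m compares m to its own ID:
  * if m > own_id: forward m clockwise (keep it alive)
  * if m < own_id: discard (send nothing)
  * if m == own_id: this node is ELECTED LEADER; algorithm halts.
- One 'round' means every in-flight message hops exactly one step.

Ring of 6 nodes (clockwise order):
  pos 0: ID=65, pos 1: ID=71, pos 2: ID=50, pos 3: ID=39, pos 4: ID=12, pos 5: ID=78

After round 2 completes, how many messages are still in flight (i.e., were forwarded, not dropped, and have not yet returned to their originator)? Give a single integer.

Answer: 3

Derivation:
Round 1: pos1(id71) recv 65: drop; pos2(id50) recv 71: fwd; pos3(id39) recv 50: fwd; pos4(id12) recv 39: fwd; pos5(id78) recv 12: drop; pos0(id65) recv 78: fwd
Round 2: pos3(id39) recv 71: fwd; pos4(id12) recv 50: fwd; pos5(id78) recv 39: drop; pos1(id71) recv 78: fwd
After round 2: 3 messages still in flight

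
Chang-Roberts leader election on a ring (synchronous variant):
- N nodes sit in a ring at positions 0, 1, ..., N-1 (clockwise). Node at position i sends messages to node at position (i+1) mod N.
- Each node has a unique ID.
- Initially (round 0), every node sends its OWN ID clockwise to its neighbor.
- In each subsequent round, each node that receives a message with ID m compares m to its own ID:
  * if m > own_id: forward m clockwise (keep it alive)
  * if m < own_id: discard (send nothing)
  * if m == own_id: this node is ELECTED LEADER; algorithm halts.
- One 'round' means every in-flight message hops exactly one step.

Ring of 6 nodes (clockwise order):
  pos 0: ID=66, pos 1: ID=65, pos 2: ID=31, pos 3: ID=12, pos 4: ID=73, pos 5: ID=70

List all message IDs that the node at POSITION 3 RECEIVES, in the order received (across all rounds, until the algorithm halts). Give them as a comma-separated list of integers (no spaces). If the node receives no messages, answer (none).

Round 1: pos1(id65) recv 66: fwd; pos2(id31) recv 65: fwd; pos3(id12) recv 31: fwd; pos4(id73) recv 12: drop; pos5(id70) recv 73: fwd; pos0(id66) recv 70: fwd
Round 2: pos2(id31) recv 66: fwd; pos3(id12) recv 65: fwd; pos4(id73) recv 31: drop; pos0(id66) recv 73: fwd; pos1(id65) recv 70: fwd
Round 3: pos3(id12) recv 66: fwd; pos4(id73) recv 65: drop; pos1(id65) recv 73: fwd; pos2(id31) recv 70: fwd
Round 4: pos4(id73) recv 66: drop; pos2(id31) recv 73: fwd; pos3(id12) recv 70: fwd
Round 5: pos3(id12) recv 73: fwd; pos4(id73) recv 70: drop
Round 6: pos4(id73) recv 73: ELECTED

Answer: 31,65,66,70,73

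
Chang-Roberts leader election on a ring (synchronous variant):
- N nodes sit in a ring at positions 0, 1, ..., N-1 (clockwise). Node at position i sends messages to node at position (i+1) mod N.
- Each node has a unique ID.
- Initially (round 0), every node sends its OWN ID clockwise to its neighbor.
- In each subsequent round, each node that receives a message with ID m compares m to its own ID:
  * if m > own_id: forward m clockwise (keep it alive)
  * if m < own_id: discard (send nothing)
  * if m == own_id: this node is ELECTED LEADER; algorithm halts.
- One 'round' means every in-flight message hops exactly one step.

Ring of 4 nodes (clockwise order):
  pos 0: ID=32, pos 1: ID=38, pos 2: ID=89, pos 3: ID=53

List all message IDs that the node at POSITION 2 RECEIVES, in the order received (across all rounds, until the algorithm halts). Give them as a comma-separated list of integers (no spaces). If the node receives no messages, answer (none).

Round 1: pos1(id38) recv 32: drop; pos2(id89) recv 38: drop; pos3(id53) recv 89: fwd; pos0(id32) recv 53: fwd
Round 2: pos0(id32) recv 89: fwd; pos1(id38) recv 53: fwd
Round 3: pos1(id38) recv 89: fwd; pos2(id89) recv 53: drop
Round 4: pos2(id89) recv 89: ELECTED

Answer: 38,53,89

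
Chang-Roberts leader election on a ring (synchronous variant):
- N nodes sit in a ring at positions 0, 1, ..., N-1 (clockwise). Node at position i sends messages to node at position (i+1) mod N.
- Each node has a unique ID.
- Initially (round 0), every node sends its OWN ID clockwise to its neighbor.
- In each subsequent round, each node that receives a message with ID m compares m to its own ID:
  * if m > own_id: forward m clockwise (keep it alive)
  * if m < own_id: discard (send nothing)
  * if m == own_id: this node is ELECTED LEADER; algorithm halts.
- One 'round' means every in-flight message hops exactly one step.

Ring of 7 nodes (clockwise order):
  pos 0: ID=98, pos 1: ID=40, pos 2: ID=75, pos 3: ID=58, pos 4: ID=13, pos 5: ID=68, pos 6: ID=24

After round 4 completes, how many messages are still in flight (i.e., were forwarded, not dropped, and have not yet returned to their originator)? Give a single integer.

Round 1: pos1(id40) recv 98: fwd; pos2(id75) recv 40: drop; pos3(id58) recv 75: fwd; pos4(id13) recv 58: fwd; pos5(id68) recv 13: drop; pos6(id24) recv 68: fwd; pos0(id98) recv 24: drop
Round 2: pos2(id75) recv 98: fwd; pos4(id13) recv 75: fwd; pos5(id68) recv 58: drop; pos0(id98) recv 68: drop
Round 3: pos3(id58) recv 98: fwd; pos5(id68) recv 75: fwd
Round 4: pos4(id13) recv 98: fwd; pos6(id24) recv 75: fwd
After round 4: 2 messages still in flight

Answer: 2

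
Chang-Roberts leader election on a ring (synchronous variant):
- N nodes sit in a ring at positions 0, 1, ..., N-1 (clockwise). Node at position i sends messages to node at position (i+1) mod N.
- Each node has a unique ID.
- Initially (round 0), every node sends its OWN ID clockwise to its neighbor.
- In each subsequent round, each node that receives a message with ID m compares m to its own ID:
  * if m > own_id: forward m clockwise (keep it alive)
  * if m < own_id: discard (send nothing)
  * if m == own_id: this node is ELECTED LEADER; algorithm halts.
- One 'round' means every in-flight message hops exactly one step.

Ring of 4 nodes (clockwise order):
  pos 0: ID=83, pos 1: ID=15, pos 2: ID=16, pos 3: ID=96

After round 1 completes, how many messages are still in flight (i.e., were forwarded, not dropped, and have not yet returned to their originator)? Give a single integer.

Answer: 2

Derivation:
Round 1: pos1(id15) recv 83: fwd; pos2(id16) recv 15: drop; pos3(id96) recv 16: drop; pos0(id83) recv 96: fwd
After round 1: 2 messages still in flight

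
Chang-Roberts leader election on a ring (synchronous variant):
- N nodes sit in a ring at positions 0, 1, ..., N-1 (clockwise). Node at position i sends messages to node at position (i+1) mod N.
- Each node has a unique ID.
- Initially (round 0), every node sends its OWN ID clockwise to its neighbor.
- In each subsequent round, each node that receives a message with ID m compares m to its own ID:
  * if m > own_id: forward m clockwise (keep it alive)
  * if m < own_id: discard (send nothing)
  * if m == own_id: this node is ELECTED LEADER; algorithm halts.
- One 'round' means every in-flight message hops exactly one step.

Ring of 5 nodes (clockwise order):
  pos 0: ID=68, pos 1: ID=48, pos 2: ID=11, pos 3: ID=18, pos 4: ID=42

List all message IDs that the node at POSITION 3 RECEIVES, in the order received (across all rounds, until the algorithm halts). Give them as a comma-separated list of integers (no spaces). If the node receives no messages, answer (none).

Round 1: pos1(id48) recv 68: fwd; pos2(id11) recv 48: fwd; pos3(id18) recv 11: drop; pos4(id42) recv 18: drop; pos0(id68) recv 42: drop
Round 2: pos2(id11) recv 68: fwd; pos3(id18) recv 48: fwd
Round 3: pos3(id18) recv 68: fwd; pos4(id42) recv 48: fwd
Round 4: pos4(id42) recv 68: fwd; pos0(id68) recv 48: drop
Round 5: pos0(id68) recv 68: ELECTED

Answer: 11,48,68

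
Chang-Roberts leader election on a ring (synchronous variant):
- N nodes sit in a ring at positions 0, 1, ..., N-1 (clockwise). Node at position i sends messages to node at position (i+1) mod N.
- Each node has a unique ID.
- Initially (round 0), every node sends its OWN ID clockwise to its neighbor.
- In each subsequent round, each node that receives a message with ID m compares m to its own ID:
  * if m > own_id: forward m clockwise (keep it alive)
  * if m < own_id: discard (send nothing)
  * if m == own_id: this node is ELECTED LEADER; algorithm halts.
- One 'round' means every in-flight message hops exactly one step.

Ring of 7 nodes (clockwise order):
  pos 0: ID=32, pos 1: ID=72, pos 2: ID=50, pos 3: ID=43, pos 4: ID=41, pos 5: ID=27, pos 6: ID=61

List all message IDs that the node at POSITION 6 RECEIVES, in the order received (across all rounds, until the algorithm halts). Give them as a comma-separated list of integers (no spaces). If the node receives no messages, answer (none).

Round 1: pos1(id72) recv 32: drop; pos2(id50) recv 72: fwd; pos3(id43) recv 50: fwd; pos4(id41) recv 43: fwd; pos5(id27) recv 41: fwd; pos6(id61) recv 27: drop; pos0(id32) recv 61: fwd
Round 2: pos3(id43) recv 72: fwd; pos4(id41) recv 50: fwd; pos5(id27) recv 43: fwd; pos6(id61) recv 41: drop; pos1(id72) recv 61: drop
Round 3: pos4(id41) recv 72: fwd; pos5(id27) recv 50: fwd; pos6(id61) recv 43: drop
Round 4: pos5(id27) recv 72: fwd; pos6(id61) recv 50: drop
Round 5: pos6(id61) recv 72: fwd
Round 6: pos0(id32) recv 72: fwd
Round 7: pos1(id72) recv 72: ELECTED

Answer: 27,41,43,50,72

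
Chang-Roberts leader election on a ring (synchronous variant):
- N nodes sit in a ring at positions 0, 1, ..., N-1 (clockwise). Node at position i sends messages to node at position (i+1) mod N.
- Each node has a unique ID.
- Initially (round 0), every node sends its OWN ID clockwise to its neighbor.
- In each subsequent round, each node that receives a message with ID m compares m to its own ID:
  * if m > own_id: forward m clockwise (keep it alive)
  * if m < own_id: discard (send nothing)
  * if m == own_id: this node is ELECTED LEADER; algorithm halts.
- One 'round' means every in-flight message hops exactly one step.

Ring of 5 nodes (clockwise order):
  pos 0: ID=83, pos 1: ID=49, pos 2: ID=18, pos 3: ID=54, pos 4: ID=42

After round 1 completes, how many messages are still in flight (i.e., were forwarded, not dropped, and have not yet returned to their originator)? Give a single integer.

Answer: 3

Derivation:
Round 1: pos1(id49) recv 83: fwd; pos2(id18) recv 49: fwd; pos3(id54) recv 18: drop; pos4(id42) recv 54: fwd; pos0(id83) recv 42: drop
After round 1: 3 messages still in flight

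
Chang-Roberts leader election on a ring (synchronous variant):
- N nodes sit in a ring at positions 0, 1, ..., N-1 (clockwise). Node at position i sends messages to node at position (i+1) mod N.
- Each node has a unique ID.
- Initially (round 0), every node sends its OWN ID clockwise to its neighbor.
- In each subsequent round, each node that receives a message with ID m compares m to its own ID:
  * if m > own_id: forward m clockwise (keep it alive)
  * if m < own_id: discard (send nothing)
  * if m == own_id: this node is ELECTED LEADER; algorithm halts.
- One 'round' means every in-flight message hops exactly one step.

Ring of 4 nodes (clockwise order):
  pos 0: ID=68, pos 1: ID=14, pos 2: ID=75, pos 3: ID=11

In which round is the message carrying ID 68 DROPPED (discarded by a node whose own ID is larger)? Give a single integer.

Round 1: pos1(id14) recv 68: fwd; pos2(id75) recv 14: drop; pos3(id11) recv 75: fwd; pos0(id68) recv 11: drop
Round 2: pos2(id75) recv 68: drop; pos0(id68) recv 75: fwd
Round 3: pos1(id14) recv 75: fwd
Round 4: pos2(id75) recv 75: ELECTED
Message ID 68 originates at pos 0; dropped at pos 2 in round 2

Answer: 2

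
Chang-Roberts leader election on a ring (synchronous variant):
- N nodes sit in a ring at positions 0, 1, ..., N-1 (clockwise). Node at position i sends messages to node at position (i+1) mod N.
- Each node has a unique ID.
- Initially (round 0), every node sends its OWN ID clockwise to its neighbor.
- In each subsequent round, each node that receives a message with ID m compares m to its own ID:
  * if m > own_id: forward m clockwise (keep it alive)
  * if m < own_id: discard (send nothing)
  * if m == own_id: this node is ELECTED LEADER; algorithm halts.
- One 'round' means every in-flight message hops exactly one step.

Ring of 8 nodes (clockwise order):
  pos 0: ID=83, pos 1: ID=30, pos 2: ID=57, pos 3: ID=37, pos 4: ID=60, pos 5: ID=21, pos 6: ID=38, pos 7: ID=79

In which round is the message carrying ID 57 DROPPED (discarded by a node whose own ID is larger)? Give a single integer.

Answer: 2

Derivation:
Round 1: pos1(id30) recv 83: fwd; pos2(id57) recv 30: drop; pos3(id37) recv 57: fwd; pos4(id60) recv 37: drop; pos5(id21) recv 60: fwd; pos6(id38) recv 21: drop; pos7(id79) recv 38: drop; pos0(id83) recv 79: drop
Round 2: pos2(id57) recv 83: fwd; pos4(id60) recv 57: drop; pos6(id38) recv 60: fwd
Round 3: pos3(id37) recv 83: fwd; pos7(id79) recv 60: drop
Round 4: pos4(id60) recv 83: fwd
Round 5: pos5(id21) recv 83: fwd
Round 6: pos6(id38) recv 83: fwd
Round 7: pos7(id79) recv 83: fwd
Round 8: pos0(id83) recv 83: ELECTED
Message ID 57 originates at pos 2; dropped at pos 4 in round 2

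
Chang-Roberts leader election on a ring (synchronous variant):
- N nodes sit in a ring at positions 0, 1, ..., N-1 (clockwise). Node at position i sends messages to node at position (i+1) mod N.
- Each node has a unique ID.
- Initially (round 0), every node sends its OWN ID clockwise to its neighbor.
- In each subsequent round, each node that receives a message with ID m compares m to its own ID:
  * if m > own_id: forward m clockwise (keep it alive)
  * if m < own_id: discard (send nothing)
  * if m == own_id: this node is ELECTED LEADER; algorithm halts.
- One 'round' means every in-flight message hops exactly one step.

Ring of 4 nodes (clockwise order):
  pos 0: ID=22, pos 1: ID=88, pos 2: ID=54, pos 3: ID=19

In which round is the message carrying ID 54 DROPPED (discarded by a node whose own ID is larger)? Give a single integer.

Round 1: pos1(id88) recv 22: drop; pos2(id54) recv 88: fwd; pos3(id19) recv 54: fwd; pos0(id22) recv 19: drop
Round 2: pos3(id19) recv 88: fwd; pos0(id22) recv 54: fwd
Round 3: pos0(id22) recv 88: fwd; pos1(id88) recv 54: drop
Round 4: pos1(id88) recv 88: ELECTED
Message ID 54 originates at pos 2; dropped at pos 1 in round 3

Answer: 3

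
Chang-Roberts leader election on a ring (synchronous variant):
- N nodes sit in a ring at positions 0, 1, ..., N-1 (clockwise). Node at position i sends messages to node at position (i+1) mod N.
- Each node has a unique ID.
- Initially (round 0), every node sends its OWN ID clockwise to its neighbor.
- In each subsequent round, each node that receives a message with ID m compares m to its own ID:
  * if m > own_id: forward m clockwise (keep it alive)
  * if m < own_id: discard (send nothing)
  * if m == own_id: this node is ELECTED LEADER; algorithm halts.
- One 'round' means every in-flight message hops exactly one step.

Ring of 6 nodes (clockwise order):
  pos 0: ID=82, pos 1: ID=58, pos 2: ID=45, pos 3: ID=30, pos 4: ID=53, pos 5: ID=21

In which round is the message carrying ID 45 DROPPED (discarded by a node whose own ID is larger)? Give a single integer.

Answer: 2

Derivation:
Round 1: pos1(id58) recv 82: fwd; pos2(id45) recv 58: fwd; pos3(id30) recv 45: fwd; pos4(id53) recv 30: drop; pos5(id21) recv 53: fwd; pos0(id82) recv 21: drop
Round 2: pos2(id45) recv 82: fwd; pos3(id30) recv 58: fwd; pos4(id53) recv 45: drop; pos0(id82) recv 53: drop
Round 3: pos3(id30) recv 82: fwd; pos4(id53) recv 58: fwd
Round 4: pos4(id53) recv 82: fwd; pos5(id21) recv 58: fwd
Round 5: pos5(id21) recv 82: fwd; pos0(id82) recv 58: drop
Round 6: pos0(id82) recv 82: ELECTED
Message ID 45 originates at pos 2; dropped at pos 4 in round 2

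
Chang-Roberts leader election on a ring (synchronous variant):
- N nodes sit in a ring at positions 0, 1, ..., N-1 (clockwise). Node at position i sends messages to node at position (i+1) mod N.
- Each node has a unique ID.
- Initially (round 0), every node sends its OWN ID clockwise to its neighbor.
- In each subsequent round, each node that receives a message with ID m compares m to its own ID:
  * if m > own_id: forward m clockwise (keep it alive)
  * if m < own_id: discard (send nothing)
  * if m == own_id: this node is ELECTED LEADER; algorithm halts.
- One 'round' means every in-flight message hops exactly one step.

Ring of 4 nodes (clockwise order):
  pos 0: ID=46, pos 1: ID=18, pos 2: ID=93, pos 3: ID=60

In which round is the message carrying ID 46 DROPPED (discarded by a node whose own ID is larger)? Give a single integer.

Answer: 2

Derivation:
Round 1: pos1(id18) recv 46: fwd; pos2(id93) recv 18: drop; pos3(id60) recv 93: fwd; pos0(id46) recv 60: fwd
Round 2: pos2(id93) recv 46: drop; pos0(id46) recv 93: fwd; pos1(id18) recv 60: fwd
Round 3: pos1(id18) recv 93: fwd; pos2(id93) recv 60: drop
Round 4: pos2(id93) recv 93: ELECTED
Message ID 46 originates at pos 0; dropped at pos 2 in round 2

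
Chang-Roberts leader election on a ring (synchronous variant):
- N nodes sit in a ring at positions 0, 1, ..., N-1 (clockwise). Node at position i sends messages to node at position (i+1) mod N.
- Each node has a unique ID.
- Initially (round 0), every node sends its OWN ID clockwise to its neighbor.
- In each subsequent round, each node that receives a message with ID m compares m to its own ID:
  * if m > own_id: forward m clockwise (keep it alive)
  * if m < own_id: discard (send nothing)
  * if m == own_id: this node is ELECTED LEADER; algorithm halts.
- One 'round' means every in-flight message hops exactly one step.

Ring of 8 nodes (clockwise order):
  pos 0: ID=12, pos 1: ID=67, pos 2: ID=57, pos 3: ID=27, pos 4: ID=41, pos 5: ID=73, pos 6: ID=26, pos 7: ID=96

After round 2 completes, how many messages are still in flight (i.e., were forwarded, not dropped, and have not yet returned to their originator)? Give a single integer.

Round 1: pos1(id67) recv 12: drop; pos2(id57) recv 67: fwd; pos3(id27) recv 57: fwd; pos4(id41) recv 27: drop; pos5(id73) recv 41: drop; pos6(id26) recv 73: fwd; pos7(id96) recv 26: drop; pos0(id12) recv 96: fwd
Round 2: pos3(id27) recv 67: fwd; pos4(id41) recv 57: fwd; pos7(id96) recv 73: drop; pos1(id67) recv 96: fwd
After round 2: 3 messages still in flight

Answer: 3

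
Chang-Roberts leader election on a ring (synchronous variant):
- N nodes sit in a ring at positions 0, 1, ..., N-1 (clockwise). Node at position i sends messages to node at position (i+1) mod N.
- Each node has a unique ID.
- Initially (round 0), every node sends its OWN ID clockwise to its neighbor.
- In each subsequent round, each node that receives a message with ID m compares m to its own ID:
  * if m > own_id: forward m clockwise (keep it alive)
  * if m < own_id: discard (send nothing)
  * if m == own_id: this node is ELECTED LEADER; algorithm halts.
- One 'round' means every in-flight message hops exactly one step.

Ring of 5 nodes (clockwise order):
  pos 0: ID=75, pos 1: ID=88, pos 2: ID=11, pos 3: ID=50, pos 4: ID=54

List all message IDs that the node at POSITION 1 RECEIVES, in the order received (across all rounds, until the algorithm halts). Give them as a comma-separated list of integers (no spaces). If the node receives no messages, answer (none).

Round 1: pos1(id88) recv 75: drop; pos2(id11) recv 88: fwd; pos3(id50) recv 11: drop; pos4(id54) recv 50: drop; pos0(id75) recv 54: drop
Round 2: pos3(id50) recv 88: fwd
Round 3: pos4(id54) recv 88: fwd
Round 4: pos0(id75) recv 88: fwd
Round 5: pos1(id88) recv 88: ELECTED

Answer: 75,88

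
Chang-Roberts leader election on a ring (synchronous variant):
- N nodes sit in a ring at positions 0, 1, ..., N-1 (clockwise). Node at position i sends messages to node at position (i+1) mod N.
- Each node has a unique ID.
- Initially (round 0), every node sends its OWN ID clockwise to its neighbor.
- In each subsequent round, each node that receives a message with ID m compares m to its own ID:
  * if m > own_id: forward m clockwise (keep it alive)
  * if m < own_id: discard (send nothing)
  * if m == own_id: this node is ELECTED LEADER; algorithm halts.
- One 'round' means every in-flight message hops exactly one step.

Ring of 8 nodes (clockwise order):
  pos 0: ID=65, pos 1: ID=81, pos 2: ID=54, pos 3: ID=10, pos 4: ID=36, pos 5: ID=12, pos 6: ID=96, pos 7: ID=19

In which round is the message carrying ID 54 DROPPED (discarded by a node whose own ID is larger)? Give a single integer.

Round 1: pos1(id81) recv 65: drop; pos2(id54) recv 81: fwd; pos3(id10) recv 54: fwd; pos4(id36) recv 10: drop; pos5(id12) recv 36: fwd; pos6(id96) recv 12: drop; pos7(id19) recv 96: fwd; pos0(id65) recv 19: drop
Round 2: pos3(id10) recv 81: fwd; pos4(id36) recv 54: fwd; pos6(id96) recv 36: drop; pos0(id65) recv 96: fwd
Round 3: pos4(id36) recv 81: fwd; pos5(id12) recv 54: fwd; pos1(id81) recv 96: fwd
Round 4: pos5(id12) recv 81: fwd; pos6(id96) recv 54: drop; pos2(id54) recv 96: fwd
Round 5: pos6(id96) recv 81: drop; pos3(id10) recv 96: fwd
Round 6: pos4(id36) recv 96: fwd
Round 7: pos5(id12) recv 96: fwd
Round 8: pos6(id96) recv 96: ELECTED
Message ID 54 originates at pos 2; dropped at pos 6 in round 4

Answer: 4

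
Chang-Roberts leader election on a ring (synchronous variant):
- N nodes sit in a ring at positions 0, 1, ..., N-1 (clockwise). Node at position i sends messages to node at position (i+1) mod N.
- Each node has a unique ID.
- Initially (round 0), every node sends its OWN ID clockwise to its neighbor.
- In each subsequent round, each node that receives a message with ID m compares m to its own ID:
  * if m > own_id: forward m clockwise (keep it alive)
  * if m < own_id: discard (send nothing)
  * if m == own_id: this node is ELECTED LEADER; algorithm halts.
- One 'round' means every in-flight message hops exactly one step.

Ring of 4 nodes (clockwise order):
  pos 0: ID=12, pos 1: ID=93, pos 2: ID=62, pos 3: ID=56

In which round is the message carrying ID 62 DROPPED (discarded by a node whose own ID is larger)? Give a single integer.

Answer: 3

Derivation:
Round 1: pos1(id93) recv 12: drop; pos2(id62) recv 93: fwd; pos3(id56) recv 62: fwd; pos0(id12) recv 56: fwd
Round 2: pos3(id56) recv 93: fwd; pos0(id12) recv 62: fwd; pos1(id93) recv 56: drop
Round 3: pos0(id12) recv 93: fwd; pos1(id93) recv 62: drop
Round 4: pos1(id93) recv 93: ELECTED
Message ID 62 originates at pos 2; dropped at pos 1 in round 3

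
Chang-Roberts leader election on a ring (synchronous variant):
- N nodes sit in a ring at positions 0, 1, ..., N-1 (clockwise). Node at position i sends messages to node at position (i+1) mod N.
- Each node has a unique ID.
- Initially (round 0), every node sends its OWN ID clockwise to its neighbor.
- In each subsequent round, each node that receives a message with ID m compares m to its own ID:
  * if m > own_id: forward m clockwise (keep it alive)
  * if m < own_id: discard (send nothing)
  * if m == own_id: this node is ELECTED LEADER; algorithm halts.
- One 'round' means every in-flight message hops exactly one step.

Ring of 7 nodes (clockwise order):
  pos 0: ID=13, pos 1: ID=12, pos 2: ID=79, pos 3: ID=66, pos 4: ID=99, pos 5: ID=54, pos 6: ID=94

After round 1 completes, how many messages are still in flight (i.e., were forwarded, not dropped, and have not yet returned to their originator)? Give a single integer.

Round 1: pos1(id12) recv 13: fwd; pos2(id79) recv 12: drop; pos3(id66) recv 79: fwd; pos4(id99) recv 66: drop; pos5(id54) recv 99: fwd; pos6(id94) recv 54: drop; pos0(id13) recv 94: fwd
After round 1: 4 messages still in flight

Answer: 4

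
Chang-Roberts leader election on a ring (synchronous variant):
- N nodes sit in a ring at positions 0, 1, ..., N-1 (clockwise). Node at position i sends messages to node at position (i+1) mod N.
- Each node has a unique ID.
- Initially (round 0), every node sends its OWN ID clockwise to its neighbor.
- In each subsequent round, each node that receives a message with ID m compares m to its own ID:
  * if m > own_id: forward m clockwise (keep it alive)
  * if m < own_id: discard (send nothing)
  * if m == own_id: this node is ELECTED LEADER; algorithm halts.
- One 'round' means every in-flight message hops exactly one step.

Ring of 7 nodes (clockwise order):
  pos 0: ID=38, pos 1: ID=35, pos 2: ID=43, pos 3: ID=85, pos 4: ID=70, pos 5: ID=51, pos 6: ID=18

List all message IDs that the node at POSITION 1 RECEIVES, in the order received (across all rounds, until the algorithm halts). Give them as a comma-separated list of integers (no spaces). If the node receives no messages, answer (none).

Answer: 38,51,70,85

Derivation:
Round 1: pos1(id35) recv 38: fwd; pos2(id43) recv 35: drop; pos3(id85) recv 43: drop; pos4(id70) recv 85: fwd; pos5(id51) recv 70: fwd; pos6(id18) recv 51: fwd; pos0(id38) recv 18: drop
Round 2: pos2(id43) recv 38: drop; pos5(id51) recv 85: fwd; pos6(id18) recv 70: fwd; pos0(id38) recv 51: fwd
Round 3: pos6(id18) recv 85: fwd; pos0(id38) recv 70: fwd; pos1(id35) recv 51: fwd
Round 4: pos0(id38) recv 85: fwd; pos1(id35) recv 70: fwd; pos2(id43) recv 51: fwd
Round 5: pos1(id35) recv 85: fwd; pos2(id43) recv 70: fwd; pos3(id85) recv 51: drop
Round 6: pos2(id43) recv 85: fwd; pos3(id85) recv 70: drop
Round 7: pos3(id85) recv 85: ELECTED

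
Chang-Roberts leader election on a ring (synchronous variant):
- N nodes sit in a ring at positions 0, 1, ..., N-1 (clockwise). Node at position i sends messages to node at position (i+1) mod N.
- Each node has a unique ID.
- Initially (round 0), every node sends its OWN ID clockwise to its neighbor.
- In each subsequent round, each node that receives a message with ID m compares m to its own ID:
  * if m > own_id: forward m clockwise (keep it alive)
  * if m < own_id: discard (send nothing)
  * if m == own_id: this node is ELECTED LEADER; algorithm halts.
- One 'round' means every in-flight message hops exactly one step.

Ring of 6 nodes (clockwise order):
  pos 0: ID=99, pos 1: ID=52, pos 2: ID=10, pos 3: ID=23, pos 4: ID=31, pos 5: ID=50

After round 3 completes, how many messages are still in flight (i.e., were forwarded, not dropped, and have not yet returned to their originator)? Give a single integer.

Round 1: pos1(id52) recv 99: fwd; pos2(id10) recv 52: fwd; pos3(id23) recv 10: drop; pos4(id31) recv 23: drop; pos5(id50) recv 31: drop; pos0(id99) recv 50: drop
Round 2: pos2(id10) recv 99: fwd; pos3(id23) recv 52: fwd
Round 3: pos3(id23) recv 99: fwd; pos4(id31) recv 52: fwd
After round 3: 2 messages still in flight

Answer: 2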